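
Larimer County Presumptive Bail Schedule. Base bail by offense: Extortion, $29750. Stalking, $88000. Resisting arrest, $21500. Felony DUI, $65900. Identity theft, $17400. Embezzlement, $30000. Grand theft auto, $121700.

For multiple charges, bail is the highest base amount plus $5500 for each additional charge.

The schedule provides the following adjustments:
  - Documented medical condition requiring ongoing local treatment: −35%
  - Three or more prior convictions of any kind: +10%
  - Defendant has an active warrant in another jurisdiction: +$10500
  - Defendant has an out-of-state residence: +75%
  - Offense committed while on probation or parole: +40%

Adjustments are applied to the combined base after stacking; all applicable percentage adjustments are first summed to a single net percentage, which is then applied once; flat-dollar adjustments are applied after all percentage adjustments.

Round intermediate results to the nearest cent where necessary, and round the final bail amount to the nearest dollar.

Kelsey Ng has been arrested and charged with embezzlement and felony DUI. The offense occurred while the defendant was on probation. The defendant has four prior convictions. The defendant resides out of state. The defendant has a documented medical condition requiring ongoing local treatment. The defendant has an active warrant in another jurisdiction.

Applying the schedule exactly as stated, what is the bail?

Base amounts from the schedule: embezzlement $30000; felony DUI $65900.
Stacking rule: highest base plus $5500 per additional charge. Highest is felony DUI at $65900; 1 additional charge → +$5500. Combined base = $71400.
Net percentage adjustment: −35% +10% +75% +40% = +90%. $71400 × 1.9 = $135660.
Defendant has an active warrant in another jurisdiction (+$10500 flat): $135660 + $10500 = $146160.

$146160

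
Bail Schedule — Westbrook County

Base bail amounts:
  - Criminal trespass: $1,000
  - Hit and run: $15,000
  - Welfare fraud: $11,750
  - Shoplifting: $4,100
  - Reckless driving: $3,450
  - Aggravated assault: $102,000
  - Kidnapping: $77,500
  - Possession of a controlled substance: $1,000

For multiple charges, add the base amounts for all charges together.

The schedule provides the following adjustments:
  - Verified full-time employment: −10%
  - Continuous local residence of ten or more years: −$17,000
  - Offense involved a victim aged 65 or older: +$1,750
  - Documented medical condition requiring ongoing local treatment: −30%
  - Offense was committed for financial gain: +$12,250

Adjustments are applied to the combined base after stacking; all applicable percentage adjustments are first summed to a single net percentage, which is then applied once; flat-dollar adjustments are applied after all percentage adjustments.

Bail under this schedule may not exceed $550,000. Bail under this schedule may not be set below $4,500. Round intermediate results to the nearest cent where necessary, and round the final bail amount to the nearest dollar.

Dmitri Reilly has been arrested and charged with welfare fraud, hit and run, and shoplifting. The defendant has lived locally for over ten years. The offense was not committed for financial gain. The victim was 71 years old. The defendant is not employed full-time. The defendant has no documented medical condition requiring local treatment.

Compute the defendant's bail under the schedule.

$15,600

Base amounts from the schedule: welfare fraud $11,750; hit and run $15,000; shoplifting $4,100.
Stacking rule: sum of all bases. $11,750 + $15,000 + $4,100 = $30,850.
Continuous local residence of ten or more years (−$17,000 flat): $30,850 − $17,000 = $13,850.
Offense involved a victim aged 65 or older (+$1,750 flat): $13,850 + $1,750 = $15,600.
$15,600 is within the $550,000 maximum.
$15,600 is at or above the $4,500 minimum.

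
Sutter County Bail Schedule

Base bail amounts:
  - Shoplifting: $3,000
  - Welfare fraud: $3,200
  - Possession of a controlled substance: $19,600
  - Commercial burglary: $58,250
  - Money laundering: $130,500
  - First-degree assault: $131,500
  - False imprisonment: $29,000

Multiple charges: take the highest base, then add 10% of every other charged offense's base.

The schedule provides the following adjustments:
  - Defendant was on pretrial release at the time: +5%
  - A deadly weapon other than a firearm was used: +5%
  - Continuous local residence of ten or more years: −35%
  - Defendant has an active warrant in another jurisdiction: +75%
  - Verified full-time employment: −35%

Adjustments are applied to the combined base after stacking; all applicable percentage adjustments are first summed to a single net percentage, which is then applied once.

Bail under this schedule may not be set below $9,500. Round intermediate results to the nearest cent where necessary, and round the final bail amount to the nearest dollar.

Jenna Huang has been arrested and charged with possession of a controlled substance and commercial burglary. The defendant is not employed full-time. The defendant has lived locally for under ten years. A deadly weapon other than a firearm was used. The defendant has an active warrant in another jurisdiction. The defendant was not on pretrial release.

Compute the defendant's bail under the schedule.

Base amounts from the schedule: possession of a controlled substance $19,600; commercial burglary $58,250.
Stacking rule: highest base plus 10% of each additional charge. Highest is commercial burglary at $58,250. Additional: $19,600 × 10% = $1,960. Combined base = $58,250 + $1,960 = $60,210.
Net percentage adjustment: +5% +75% = +80%. $60,210 × 1.8 = $108,378.
$108,378 is at or above the $9,500 minimum.

$108,378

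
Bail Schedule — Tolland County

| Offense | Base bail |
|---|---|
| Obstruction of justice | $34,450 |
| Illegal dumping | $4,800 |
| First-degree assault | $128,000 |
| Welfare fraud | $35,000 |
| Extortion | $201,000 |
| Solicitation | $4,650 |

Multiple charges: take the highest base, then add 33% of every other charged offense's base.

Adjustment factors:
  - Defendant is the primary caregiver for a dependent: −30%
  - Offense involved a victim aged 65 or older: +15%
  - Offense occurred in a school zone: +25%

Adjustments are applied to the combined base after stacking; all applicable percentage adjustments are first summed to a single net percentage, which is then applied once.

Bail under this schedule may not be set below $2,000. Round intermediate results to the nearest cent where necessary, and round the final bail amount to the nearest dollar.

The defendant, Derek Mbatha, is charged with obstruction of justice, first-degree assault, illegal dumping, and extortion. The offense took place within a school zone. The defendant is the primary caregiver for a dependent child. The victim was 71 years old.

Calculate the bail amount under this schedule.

Base amounts from the schedule: obstruction of justice $34,450; first-degree assault $128,000; illegal dumping $4,800; extortion $201,000.
Stacking rule: highest base plus 33% of each additional charge. Highest is extortion at $201,000. Additional: $34,450 × 33% = $11,368.50; $128,000 × 33% = $42,240; $4,800 × 33% = $1,584. Combined base = $201,000 + $55,192.50 = $256,192.50.
Net percentage adjustment: −30% +15% +25% = +10%. $256,192.50 × 1.1 = $281,811.75.
$281,811.75 is at or above the $2,000 minimum.
Rounded to the nearest dollar: $281,812.

$281,812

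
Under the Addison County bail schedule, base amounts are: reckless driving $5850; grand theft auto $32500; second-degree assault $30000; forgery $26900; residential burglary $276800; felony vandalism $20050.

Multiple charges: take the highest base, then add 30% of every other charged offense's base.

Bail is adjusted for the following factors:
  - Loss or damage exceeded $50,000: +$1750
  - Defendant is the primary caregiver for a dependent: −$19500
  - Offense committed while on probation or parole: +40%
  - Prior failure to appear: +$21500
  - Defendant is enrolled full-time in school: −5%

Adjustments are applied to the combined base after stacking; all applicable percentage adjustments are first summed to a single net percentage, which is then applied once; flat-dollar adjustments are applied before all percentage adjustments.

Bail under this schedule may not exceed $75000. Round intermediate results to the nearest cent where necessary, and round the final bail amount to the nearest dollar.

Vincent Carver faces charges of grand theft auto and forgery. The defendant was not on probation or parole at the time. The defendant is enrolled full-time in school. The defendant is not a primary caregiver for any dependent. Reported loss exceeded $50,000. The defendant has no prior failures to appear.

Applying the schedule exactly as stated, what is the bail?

Base amounts from the schedule: grand theft auto $32500; forgery $26900.
Stacking rule: highest base plus 30% of each additional charge. Highest is grand theft auto at $32500. Additional: $26900 × 30% = $8070. Combined base = $32500 + $8070 = $40570.
Loss or damage exceeded $50,000 (+$1750 flat): $40570 + $1750 = $42320.
Defendant is enrolled full-time in school (−5%): $42320 × 0.95 = $40204.
$40204 is within the $75000 maximum.

$40204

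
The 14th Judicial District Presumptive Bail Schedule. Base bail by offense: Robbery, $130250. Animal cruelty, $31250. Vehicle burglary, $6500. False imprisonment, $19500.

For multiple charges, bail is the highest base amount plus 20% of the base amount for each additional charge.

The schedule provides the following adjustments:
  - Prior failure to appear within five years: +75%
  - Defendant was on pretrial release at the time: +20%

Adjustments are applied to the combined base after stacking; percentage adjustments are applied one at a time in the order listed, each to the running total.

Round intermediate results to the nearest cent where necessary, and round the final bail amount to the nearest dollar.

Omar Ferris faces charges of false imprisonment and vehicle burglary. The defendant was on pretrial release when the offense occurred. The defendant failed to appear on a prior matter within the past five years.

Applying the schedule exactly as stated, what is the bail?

Base amounts from the schedule: false imprisonment $19500; vehicle burglary $6500.
Stacking rule: highest base plus 20% of each additional charge. Highest is false imprisonment at $19500. Additional: $6500 × 20% = $1300. Combined base = $19500 + $1300 = $20800.
Prior failure to appear within five years (+75%): $20800 × 1.75 = $36400.
Defendant was on pretrial release at the time (+20%): $36400 × 1.2 = $43680.

$43680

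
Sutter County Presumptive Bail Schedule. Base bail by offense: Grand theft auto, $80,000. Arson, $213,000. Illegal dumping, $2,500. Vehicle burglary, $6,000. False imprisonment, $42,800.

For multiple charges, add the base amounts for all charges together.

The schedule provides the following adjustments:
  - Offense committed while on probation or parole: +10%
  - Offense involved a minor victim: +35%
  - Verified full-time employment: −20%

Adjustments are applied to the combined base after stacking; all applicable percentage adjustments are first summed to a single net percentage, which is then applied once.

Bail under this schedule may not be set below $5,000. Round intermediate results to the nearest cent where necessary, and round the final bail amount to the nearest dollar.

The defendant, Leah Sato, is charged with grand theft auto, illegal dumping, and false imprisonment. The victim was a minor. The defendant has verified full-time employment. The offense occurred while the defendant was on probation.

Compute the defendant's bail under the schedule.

$156,625

Base amounts from the schedule: grand theft auto $80,000; illegal dumping $2,500; false imprisonment $42,800.
Stacking rule: sum of all bases. $80,000 + $2,500 + $42,800 = $125,300.
Net percentage adjustment: +10% +35% −20% = +25%. $125,300 × 1.25 = $156,625.
$156,625 is at or above the $5,000 minimum.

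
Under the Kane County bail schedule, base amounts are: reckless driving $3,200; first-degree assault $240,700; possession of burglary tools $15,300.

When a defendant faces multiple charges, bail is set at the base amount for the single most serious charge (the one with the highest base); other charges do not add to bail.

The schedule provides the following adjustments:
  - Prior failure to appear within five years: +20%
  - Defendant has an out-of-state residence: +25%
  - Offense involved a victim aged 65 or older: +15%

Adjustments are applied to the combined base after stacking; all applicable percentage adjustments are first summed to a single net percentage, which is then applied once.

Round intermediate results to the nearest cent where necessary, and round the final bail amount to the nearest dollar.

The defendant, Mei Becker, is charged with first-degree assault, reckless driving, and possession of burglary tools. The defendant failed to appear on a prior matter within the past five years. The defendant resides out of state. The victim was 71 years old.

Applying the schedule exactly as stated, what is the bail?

$385,120

Base amounts from the schedule: first-degree assault $240,700; reckless driving $3,200; possession of burglary tools $15,300.
Stacking rule: use the highest base only. Highest is first-degree assault at $240,700. Combined base = $240,700.
Net percentage adjustment: +20% +25% +15% = +60%. $240,700 × 1.6 = $385,120.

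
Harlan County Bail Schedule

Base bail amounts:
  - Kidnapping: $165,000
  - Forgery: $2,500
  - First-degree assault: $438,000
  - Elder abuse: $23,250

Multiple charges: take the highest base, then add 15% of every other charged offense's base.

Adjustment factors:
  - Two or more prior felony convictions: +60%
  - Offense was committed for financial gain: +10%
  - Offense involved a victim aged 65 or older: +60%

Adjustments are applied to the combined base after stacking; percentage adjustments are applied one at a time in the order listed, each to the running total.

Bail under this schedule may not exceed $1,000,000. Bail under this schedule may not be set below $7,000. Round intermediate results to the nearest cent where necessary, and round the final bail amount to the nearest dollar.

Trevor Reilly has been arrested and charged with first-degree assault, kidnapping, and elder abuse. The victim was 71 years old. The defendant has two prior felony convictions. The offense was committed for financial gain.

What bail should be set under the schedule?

Base amounts from the schedule: first-degree assault $438,000; kidnapping $165,000; elder abuse $23,250.
Stacking rule: highest base plus 15% of each additional charge. Highest is first-degree assault at $438,000. Additional: $165,000 × 15% = $24,750; $23,250 × 15% = $3,487.50. Combined base = $438,000 + $28,237.50 = $466,237.50.
Two or more prior felony convictions (+60%): $466,237.50 × 1.6 = $745,980.
Offense was committed for financial gain (+10%): $745,980 × 1.1 = $820,578.
Offense involved a victim aged 65 or older (+60%): $820,578 × 1.6 = $1,312,924.80.
Result $1,312,924.80 exceeds the maximum of $1,000,000; bail is capped at $1,000,000.
$1,000,000 is at or above the $7,000 minimum.

$1,000,000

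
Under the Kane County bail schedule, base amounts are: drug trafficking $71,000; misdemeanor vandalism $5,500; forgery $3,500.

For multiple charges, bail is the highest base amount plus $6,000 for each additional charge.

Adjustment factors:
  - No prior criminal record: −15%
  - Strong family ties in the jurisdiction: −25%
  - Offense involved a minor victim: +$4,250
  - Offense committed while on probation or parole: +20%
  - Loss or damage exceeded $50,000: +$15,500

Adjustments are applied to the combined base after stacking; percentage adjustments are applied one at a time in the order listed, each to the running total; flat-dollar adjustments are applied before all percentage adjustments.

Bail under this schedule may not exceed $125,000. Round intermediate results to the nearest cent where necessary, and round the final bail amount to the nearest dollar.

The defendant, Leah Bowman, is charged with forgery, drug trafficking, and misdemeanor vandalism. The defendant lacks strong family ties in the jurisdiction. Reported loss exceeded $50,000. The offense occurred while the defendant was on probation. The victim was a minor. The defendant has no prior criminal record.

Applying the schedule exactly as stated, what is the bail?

$104,805

Base amounts from the schedule: forgery $3,500; drug trafficking $71,000; misdemeanor vandalism $5,500.
Stacking rule: highest base plus $6,000 per additional charge. Highest is drug trafficking at $71,000; 2 additional charges → +$12,000. Combined base = $83,000.
Offense involved a minor victim (+$4,250 flat): $83,000 + $4,250 = $87,250.
Loss or damage exceeded $50,000 (+$15,500 flat): $87,250 + $15,500 = $102,750.
No prior criminal record (−15%): $102,750 × 0.85 = $87,337.50.
Offense committed while on probation or parole (+20%): $87,337.50 × 1.2 = $104,805.
$104,805 is within the $125,000 maximum.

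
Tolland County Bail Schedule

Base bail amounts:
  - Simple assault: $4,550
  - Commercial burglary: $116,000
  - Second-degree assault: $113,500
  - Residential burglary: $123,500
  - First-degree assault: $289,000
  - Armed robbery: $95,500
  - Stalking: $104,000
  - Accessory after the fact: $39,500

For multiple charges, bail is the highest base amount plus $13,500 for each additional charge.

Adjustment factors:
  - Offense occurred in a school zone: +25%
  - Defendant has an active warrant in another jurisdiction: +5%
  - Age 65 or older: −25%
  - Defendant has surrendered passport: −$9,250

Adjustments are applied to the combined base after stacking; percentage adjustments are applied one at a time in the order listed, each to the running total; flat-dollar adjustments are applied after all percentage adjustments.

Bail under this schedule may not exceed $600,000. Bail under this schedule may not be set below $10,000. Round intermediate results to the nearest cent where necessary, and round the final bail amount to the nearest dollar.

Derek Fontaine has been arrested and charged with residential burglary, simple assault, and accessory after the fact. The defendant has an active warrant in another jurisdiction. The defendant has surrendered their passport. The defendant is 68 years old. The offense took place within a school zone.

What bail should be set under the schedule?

$138,898

Base amounts from the schedule: residential burglary $123,500; simple assault $4,550; accessory after the fact $39,500.
Stacking rule: highest base plus $13,500 per additional charge. Highest is residential burglary at $123,500; 2 additional charges → +$27,000. Combined base = $150,500.
Offense occurred in a school zone (+25%): $150,500 × 1.25 = $188,125.
Defendant has an active warrant in another jurisdiction (+5%): $188,125 × 1.05 = $197,531.25.
Age 65 or older (−25%): $197,531.25 × 0.75 = $148,148.44.
Defendant has surrendered passport (−$9,250 flat): $148,148.44 − $9,250 = $138,898.44.
$138,898.44 is within the $600,000 maximum.
$138,898.44 is at or above the $10,000 minimum.
Rounded to the nearest dollar: $138,898.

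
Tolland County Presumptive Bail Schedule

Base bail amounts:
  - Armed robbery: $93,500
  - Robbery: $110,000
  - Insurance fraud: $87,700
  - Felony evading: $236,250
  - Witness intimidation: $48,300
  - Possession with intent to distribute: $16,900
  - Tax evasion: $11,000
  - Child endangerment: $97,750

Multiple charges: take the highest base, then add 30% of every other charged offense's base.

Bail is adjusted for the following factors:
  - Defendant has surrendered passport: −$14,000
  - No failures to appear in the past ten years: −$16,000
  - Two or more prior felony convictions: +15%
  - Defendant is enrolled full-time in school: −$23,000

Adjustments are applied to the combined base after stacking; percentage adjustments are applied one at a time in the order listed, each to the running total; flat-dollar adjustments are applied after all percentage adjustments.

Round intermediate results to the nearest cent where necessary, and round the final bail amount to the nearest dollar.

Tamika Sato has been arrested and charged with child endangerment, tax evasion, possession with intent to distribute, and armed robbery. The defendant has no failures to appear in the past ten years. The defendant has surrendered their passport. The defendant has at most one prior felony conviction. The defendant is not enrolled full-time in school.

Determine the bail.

Base amounts from the schedule: child endangerment $97,750; tax evasion $11,000; possession with intent to distribute $16,900; armed robbery $93,500.
Stacking rule: highest base plus 30% of each additional charge. Highest is child endangerment at $97,750. Additional: $11,000 × 30% = $3,300; $16,900 × 30% = $5,070; $93,500 × 30% = $28,050. Combined base = $97,750 + $36,420 = $134,170.
Defendant has surrendered passport (−$14,000 flat): $134,170 − $14,000 = $120,170.
No failures to appear in the past ten years (−$16,000 flat): $120,170 − $16,000 = $104,170.

$104,170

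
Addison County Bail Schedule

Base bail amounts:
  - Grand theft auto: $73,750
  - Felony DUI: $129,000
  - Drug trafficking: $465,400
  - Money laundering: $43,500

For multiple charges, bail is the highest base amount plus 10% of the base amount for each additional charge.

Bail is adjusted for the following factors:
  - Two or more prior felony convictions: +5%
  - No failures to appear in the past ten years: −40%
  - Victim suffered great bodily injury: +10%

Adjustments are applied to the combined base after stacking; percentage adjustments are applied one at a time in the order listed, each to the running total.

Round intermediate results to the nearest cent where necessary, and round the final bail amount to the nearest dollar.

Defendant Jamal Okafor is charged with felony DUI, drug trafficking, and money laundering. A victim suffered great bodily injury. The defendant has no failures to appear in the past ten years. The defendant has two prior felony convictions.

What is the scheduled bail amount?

$334,476

Base amounts from the schedule: felony DUI $129,000; drug trafficking $465,400; money laundering $43,500.
Stacking rule: highest base plus 10% of each additional charge. Highest is drug trafficking at $465,400. Additional: $129,000 × 10% = $12,900; $43,500 × 10% = $4,350. Combined base = $465,400 + $17,250 = $482,650.
Two or more prior felony convictions (+5%): $482,650 × 1.05 = $506,782.50.
No failures to appear in the past ten years (−40%): $506,782.50 × 0.6 = $304,069.50.
Victim suffered great bodily injury (+10%): $304,069.50 × 1.1 = $334,476.45.
Rounded to the nearest dollar: $334,476.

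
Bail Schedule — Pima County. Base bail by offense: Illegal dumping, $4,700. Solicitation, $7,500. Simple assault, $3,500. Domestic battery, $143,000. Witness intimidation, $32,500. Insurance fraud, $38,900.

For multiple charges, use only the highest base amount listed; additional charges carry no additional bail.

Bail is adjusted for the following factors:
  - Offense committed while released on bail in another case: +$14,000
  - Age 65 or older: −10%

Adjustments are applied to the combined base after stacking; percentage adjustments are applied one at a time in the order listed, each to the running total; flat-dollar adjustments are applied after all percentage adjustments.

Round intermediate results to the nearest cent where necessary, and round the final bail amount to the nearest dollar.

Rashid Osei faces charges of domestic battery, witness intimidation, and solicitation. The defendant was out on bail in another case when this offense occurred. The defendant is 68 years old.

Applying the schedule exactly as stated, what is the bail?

Base amounts from the schedule: domestic battery $143,000; witness intimidation $32,500; solicitation $7,500.
Stacking rule: use the highest base only. Highest is domestic battery at $143,000. Combined base = $143,000.
Age 65 or older (−10%): $143,000 × 0.9 = $128,700.
Offense committed while released on bail in another case (+$14,000 flat): $128,700 + $14,000 = $142,700.

$142,700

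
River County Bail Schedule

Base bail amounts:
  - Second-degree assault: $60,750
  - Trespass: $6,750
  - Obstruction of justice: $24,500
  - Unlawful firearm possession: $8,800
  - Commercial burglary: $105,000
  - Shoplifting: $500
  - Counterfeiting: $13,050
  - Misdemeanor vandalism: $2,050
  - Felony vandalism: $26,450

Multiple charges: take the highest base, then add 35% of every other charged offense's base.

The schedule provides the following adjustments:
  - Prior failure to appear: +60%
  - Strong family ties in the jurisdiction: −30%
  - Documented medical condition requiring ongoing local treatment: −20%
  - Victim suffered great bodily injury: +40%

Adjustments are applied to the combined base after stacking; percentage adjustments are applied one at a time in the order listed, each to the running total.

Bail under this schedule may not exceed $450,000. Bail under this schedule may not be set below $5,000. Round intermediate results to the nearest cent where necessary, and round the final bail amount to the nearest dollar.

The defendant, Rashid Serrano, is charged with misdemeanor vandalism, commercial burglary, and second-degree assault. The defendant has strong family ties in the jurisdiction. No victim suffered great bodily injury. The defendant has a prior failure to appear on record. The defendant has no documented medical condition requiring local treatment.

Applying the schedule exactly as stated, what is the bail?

Base amounts from the schedule: misdemeanor vandalism $2,050; commercial burglary $105,000; second-degree assault $60,750.
Stacking rule: highest base plus 35% of each additional charge. Highest is commercial burglary at $105,000. Additional: $2,050 × 35% = $717.50; $60,750 × 35% = $21,262.50. Combined base = $105,000 + $21,980 = $126,980.
Prior failure to appear (+60%): $126,980 × 1.6 = $203,168.
Strong family ties in the jurisdiction (−30%): $203,168 × 0.7 = $142,217.60.
$142,217.60 is within the $450,000 maximum.
$142,217.60 is at or above the $5,000 minimum.
Rounded to the nearest dollar: $142,218.

$142,218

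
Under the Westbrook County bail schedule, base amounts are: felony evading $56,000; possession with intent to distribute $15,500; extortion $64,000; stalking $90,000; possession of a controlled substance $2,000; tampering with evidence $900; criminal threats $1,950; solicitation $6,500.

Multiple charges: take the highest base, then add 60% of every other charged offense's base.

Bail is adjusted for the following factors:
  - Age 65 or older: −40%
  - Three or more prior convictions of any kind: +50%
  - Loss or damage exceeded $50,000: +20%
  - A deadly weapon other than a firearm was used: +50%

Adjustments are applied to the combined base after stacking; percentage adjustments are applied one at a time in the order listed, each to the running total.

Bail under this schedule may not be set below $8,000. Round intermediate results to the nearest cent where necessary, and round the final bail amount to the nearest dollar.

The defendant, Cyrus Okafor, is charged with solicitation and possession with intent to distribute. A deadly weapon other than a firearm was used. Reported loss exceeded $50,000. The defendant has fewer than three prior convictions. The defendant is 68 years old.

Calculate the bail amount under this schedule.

$20,952

Base amounts from the schedule: solicitation $6,500; possession with intent to distribute $15,500.
Stacking rule: highest base plus 60% of each additional charge. Highest is possession with intent to distribute at $15,500. Additional: $6,500 × 60% = $3,900. Combined base = $15,500 + $3,900 = $19,400.
Age 65 or older (−40%): $19,400 × 0.6 = $11,640.
Loss or damage exceeded $50,000 (+20%): $11,640 × 1.2 = $13,968.
A deadly weapon other than a firearm was used (+50%): $13,968 × 1.5 = $20,952.
$20,952 is at or above the $8,000 minimum.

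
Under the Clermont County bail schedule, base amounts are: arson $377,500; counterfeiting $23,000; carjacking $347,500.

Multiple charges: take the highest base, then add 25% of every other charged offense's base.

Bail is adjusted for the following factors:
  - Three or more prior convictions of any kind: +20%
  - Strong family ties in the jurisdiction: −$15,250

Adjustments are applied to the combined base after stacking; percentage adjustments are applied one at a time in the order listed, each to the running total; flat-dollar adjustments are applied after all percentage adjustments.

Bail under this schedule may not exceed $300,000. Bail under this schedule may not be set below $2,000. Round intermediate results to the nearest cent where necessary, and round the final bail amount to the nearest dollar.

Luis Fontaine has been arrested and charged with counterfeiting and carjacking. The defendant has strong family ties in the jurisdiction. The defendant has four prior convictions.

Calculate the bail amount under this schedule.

Base amounts from the schedule: counterfeiting $23,000; carjacking $347,500.
Stacking rule: highest base plus 25% of each additional charge. Highest is carjacking at $347,500. Additional: $23,000 × 25% = $5,750. Combined base = $347,500 + $5,750 = $353,250.
Three or more prior convictions of any kind (+20%): $353,250 × 1.2 = $423,900.
Strong family ties in the jurisdiction (−$15,250 flat): $423,900 − $15,250 = $408,650.
Result $408,650 exceeds the maximum of $300,000; bail is capped at $300,000.
$300,000 is at or above the $2,000 minimum.

$300,000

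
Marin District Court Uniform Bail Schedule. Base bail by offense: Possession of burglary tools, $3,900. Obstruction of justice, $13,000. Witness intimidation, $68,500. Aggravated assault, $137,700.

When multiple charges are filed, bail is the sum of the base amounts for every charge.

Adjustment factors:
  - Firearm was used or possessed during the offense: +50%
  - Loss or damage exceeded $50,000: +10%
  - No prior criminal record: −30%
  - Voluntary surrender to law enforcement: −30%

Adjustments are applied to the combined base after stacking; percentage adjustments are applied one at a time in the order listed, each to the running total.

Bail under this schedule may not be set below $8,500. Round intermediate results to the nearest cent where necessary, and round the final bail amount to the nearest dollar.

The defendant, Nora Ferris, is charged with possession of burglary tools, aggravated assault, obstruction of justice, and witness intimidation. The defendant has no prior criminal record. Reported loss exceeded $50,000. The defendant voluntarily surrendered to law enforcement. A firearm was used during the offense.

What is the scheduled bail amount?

Base amounts from the schedule: possession of burglary tools $3,900; aggravated assault $137,700; obstruction of justice $13,000; witness intimidation $68,500.
Stacking rule: sum of all bases. $3,900 + $137,700 + $13,000 + $68,500 = $223,100.
Firearm was used or possessed during the offense (+50%): $223,100 × 1.5 = $334,650.
Loss or damage exceeded $50,000 (+10%): $334,650 × 1.1 = $368,115.
No prior criminal record (−30%): $368,115 × 0.7 = $257,680.50.
Voluntary surrender to law enforcement (−30%): $257,680.50 × 0.7 = $180,376.35.
$180,376.35 is at or above the $8,500 minimum.
Rounded to the nearest dollar: $180,376.

$180,376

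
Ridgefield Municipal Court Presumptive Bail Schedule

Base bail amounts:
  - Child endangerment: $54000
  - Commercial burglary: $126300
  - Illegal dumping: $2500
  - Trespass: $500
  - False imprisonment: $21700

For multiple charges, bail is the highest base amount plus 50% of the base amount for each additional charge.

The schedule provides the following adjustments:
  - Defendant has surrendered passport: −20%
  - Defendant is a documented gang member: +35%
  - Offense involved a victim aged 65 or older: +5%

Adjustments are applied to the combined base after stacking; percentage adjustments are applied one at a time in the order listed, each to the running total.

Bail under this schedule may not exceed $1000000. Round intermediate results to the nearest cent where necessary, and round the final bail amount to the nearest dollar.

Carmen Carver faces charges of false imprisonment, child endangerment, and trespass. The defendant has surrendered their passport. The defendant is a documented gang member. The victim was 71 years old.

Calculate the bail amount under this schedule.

$73823

Base amounts from the schedule: false imprisonment $21700; child endangerment $54000; trespass $500.
Stacking rule: highest base plus 50% of each additional charge. Highest is child endangerment at $54000. Additional: $21700 × 50% = $10850; $500 × 50% = $250. Combined base = $54000 + $11100 = $65100.
Defendant has surrendered passport (−20%): $65100 × 0.8 = $52080.
Defendant is a documented gang member (+35%): $52080 × 1.35 = $70308.
Offense involved a victim aged 65 or older (+5%): $70308 × 1.05 = $73823.40.
$73823.40 is within the $1000000 maximum.
Rounded to the nearest dollar: $73823.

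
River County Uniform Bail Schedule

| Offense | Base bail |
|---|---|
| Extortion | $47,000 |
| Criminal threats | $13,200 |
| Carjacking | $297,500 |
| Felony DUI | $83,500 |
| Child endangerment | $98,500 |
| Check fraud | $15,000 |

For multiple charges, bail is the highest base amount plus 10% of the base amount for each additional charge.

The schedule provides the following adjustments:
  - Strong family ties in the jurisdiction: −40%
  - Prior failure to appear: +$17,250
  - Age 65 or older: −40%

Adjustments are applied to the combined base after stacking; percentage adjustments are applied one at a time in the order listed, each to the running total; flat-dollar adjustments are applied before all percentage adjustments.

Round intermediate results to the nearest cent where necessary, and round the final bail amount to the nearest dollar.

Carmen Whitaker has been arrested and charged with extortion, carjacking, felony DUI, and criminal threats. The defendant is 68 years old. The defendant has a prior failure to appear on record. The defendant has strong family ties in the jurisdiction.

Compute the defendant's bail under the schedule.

$118,483

Base amounts from the schedule: extortion $47,000; carjacking $297,500; felony DUI $83,500; criminal threats $13,200.
Stacking rule: highest base plus 10% of each additional charge. Highest is carjacking at $297,500. Additional: $47,000 × 10% = $4,700; $83,500 × 10% = $8,350; $13,200 × 10% = $1,320. Combined base = $297,500 + $14,370 = $311,870.
Prior failure to appear (+$17,250 flat): $311,870 + $17,250 = $329,120.
Strong family ties in the jurisdiction (−40%): $329,120 × 0.6 = $197,472.
Age 65 or older (−40%): $197,472 × 0.6 = $118,483.20.
Rounded to the nearest dollar: $118,483.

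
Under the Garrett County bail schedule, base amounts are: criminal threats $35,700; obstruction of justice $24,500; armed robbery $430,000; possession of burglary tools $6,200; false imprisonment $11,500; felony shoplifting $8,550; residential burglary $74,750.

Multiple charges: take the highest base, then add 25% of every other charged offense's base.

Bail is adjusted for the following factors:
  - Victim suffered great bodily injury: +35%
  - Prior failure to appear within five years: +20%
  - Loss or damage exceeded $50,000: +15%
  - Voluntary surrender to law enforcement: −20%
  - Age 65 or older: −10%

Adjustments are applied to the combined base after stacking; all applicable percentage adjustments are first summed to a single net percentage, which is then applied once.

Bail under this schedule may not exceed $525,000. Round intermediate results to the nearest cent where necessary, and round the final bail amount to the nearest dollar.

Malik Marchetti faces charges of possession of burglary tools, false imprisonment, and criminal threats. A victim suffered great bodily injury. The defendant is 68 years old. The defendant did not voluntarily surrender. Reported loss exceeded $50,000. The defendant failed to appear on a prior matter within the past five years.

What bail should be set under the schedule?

$64,200

Base amounts from the schedule: possession of burglary tools $6,200; false imprisonment $11,500; criminal threats $35,700.
Stacking rule: highest base plus 25% of each additional charge. Highest is criminal threats at $35,700. Additional: $6,200 × 25% = $1,550; $11,500 × 25% = $2,875. Combined base = $35,700 + $4,425 = $40,125.
Net percentage adjustment: +35% +20% +15% −10% = +60%. $40,125 × 1.6 = $64,200.
$64,200 is within the $525,000 maximum.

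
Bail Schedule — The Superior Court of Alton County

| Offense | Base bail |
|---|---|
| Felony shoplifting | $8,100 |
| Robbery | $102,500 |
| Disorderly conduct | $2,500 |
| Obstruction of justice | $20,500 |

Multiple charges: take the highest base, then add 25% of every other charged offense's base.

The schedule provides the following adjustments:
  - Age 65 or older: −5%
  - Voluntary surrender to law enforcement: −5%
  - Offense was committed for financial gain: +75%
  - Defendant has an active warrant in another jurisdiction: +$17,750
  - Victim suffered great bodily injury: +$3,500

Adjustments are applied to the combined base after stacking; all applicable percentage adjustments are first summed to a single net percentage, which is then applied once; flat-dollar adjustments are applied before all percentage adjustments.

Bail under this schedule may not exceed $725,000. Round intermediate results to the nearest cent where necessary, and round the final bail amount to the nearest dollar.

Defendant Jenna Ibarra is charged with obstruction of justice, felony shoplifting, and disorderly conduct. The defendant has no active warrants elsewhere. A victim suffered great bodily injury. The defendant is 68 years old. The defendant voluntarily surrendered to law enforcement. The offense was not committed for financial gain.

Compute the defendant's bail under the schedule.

$23,985

Base amounts from the schedule: obstruction of justice $20,500; felony shoplifting $8,100; disorderly conduct $2,500.
Stacking rule: highest base plus 25% of each additional charge. Highest is obstruction of justice at $20,500. Additional: $8,100 × 25% = $2,025; $2,500 × 25% = $625. Combined base = $20,500 + $2,650 = $23,150.
Victim suffered great bodily injury (+$3,500 flat): $23,150 + $3,500 = $26,650.
Net percentage adjustment: −5% −5% = −10%. $26,650 × 0.9 = $23,985.
$23,985 is within the $725,000 maximum.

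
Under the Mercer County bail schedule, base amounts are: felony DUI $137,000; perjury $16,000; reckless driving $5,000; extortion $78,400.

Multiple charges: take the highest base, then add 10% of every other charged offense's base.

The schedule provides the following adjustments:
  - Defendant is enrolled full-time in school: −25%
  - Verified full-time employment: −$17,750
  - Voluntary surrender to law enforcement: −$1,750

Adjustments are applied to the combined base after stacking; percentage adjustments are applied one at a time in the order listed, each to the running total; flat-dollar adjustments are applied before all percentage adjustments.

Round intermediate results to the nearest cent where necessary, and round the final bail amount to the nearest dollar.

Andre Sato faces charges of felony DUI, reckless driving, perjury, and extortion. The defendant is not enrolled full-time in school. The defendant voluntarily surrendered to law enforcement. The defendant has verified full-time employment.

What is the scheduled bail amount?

Base amounts from the schedule: felony DUI $137,000; reckless driving $5,000; perjury $16,000; extortion $78,400.
Stacking rule: highest base plus 10% of each additional charge. Highest is felony DUI at $137,000. Additional: $5,000 × 10% = $500; $16,000 × 10% = $1,600; $78,400 × 10% = $7,840. Combined base = $137,000 + $9,940 = $146,940.
Verified full-time employment (−$17,750 flat): $146,940 − $17,750 = $129,190.
Voluntary surrender to law enforcement (−$1,750 flat): $129,190 − $1,750 = $127,440.

$127,440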